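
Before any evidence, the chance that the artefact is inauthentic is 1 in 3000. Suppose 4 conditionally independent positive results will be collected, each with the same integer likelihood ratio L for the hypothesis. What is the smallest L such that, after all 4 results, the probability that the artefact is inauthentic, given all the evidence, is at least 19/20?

16

Prior odds = (1/3000)/(2999/3000) = 1/2999.
Target odds = 0.95/0.05 = 19.
Need L⁴ ≥ 19 ÷ (1/2999) = 56981.
15⁴ = 50625 < 56981 ≤ 65536 = 16⁴, so L = 16.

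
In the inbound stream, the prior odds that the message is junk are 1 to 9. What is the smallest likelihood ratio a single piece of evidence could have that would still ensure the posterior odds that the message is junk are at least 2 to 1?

18

Prior odds = 1/9.
Target odds = 2.
Required Bayes factor = 2 ÷ (1/9) = 18.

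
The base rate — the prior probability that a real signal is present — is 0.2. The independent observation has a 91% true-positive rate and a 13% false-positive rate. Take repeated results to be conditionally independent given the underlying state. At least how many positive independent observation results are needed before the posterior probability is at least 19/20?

3

Prior odds = 0.2/0.8 = 0.25.
Likelihood ratio of a positive result = 0.91/0.13 = 7.
Target odds: 0.95 ÷ 0.05 = 19.
Need 0.25 × 7ⁿ ≥ 19, i.e. 7ⁿ ≥ 76.
7² = 49 falls short of 76 but 7³ = 343 reaches it, so n = 3.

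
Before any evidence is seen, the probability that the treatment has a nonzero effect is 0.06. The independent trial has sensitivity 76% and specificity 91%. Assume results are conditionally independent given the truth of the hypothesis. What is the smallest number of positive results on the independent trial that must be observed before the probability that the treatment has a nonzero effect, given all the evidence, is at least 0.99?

Prior odds = 0.06/0.94 = 3/47.
False-positive rate = 1 − 0.91 = 0.09; likelihood ratio of a positive = 0.76/0.09 = 76/9.
Target posterior odds = 0.99/0.01 = 99.
Need (3/47) × (76/9)ⁿ ≥ 99, i.e. (76/9)ⁿ ≥ 1551.
(76/9)³ = 438976/729 falls short of 1551 but (76/9)⁴ = 33362176/6561 reaches it, so n = 4.

4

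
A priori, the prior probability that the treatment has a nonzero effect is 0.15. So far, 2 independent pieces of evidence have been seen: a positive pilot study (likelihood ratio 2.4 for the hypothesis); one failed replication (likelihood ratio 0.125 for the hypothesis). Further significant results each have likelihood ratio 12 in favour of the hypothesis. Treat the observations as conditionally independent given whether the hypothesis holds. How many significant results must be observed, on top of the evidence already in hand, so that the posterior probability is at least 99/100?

4

Prior odds = 0.15/0.85 = 3/17.
Combined Bayes factor of the evidence already in hand = 2.4 × 0.125 = 0.3.
Odds after that evidence = (3/17) × 0.3 = 9/170.
Target odds = 0.99/0.01 = 99.
Need 12ⁿ ≥ 99 ÷ (9/170) = 1870.
12³ = 1728 falls short of 1870 but 12⁴ = 20736 reaches it, so n = 4.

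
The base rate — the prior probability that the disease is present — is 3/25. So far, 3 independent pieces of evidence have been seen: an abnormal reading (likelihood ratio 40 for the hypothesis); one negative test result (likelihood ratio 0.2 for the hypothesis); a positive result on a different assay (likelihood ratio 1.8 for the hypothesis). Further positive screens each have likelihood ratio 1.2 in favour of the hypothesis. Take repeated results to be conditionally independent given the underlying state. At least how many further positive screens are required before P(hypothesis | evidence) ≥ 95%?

Prior odds = 0.12/0.88 = 3/22.
Combined Bayes factor of the evidence already in hand = 40 × 0.2 × 1.8 = 14.4.
Odds after that evidence = (3/22) × 14.4 = 108/55.
Target odds = 0.95/0.05 = 19.
Need 1.2ⁿ ≥ 19 ÷ (108/55) = 1045/108.
1.2¹² ≈8.9161 falls short of 1045/108 but 1.2¹³ ≈10.6993 reaches it, so n = 13.

13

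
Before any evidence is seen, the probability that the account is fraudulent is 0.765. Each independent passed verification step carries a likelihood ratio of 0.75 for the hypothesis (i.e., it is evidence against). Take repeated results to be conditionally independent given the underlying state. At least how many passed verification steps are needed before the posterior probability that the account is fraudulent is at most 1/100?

Prior odds = 0.765/0.235 = 153/47.
Likelihood ratio per passed verification step = 0.75.
Target posterior odds = 0.01/0.99 = 1/99.
Require 0.75ⁿ ≤ 1/99 ÷ (153/47) = 47/15147.
0.75²⁰ ≈0.00317121 is still above 47/15147 but 0.75²¹ ≈0.00237841 is at or below it, so n = 21.

21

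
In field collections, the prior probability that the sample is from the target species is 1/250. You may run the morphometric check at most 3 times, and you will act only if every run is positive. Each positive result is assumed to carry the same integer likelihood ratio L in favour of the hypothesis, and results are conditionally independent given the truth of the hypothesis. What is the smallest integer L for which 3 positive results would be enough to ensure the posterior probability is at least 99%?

30

Prior odds = 0.004/0.996 = 1/249.
Target odds = 0.99/0.01 = 99.
Need L³ ≥ 99 ÷ (1/249) = 24651.
29³ = 24389 < 24651 ≤ 27000 = 30³, so L = 30.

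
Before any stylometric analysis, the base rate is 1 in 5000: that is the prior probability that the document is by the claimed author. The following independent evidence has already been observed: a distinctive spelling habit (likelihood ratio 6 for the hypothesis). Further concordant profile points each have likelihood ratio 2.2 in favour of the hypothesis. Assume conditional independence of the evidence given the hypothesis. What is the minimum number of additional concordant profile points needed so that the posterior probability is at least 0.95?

Prior odds = 0.0002/0.9998 = 1/4999.
Bayes factor of the evidence already in hand = 6.
Odds after that evidence = (1/4999) × 6 = 6/4999.
Target odds = 0.95/0.05 = 19.
Need 2.2ⁿ ≥ 19 ÷ (6/4999) = 94981/6.
2.2¹² ≈12855 falls short of 94981/6 but 2.2¹³ ≈28281 reaches it, so n = 13.

13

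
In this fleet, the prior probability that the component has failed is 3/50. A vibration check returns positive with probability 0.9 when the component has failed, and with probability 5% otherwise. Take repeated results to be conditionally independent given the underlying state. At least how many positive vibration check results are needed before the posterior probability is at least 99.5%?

Prior odds: 0.06 ÷ 0.94 = 3/47.
Likelihood ratio of a positive result = 0.9/0.05 = 18.
Target odds: 0.995 ÷ 0.005 = 199.
Need (3/47) × 18ⁿ ≥ 199, i.e. 18ⁿ ≥ 9353/3.
18² = 324 falls short of 9353/3 but 18³ = 5832 reaches it, so n = 3.

3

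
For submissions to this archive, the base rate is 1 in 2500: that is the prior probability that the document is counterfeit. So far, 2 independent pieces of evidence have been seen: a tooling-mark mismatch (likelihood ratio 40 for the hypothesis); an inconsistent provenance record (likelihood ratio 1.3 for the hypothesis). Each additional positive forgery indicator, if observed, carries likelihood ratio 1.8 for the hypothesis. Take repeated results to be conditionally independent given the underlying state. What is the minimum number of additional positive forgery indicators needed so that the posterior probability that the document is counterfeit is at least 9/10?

11

Prior odds = 0.0004/0.9996 = 1/2499.
Combined Bayes factor of the evidence already in hand = 40 × 1.3 = 52.
Odds after that evidence = (1/2499) × 52 = 52/2499.
Target odds = 0.9/0.1 = 9.
Need 1.8ⁿ ≥ 9 ÷ (52/2499) = 22491/52.
1.8¹⁰ ≈357.047 falls short of 22491/52 but 1.8¹¹ ≈642.684 reaches it, so n = 11.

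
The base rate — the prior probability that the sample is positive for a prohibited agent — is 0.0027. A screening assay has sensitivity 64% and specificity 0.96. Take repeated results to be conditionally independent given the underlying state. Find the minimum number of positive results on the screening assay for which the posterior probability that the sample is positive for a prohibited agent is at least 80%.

3

Prior odds: 0.0027 ÷ 0.9973 = 27/9973.
False-positive rate = 1 − 0.96 = 0.04; likelihood ratio of a positive = 0.64/0.04 = 16.
Target odds: 0.8 ÷ 0.2 = 4.
Need (27/9973) × 16ⁿ ≥ 4, i.e. 16ⁿ ≥ 39892/27.
16² = 256 falls short of 39892/27 but 16³ = 4096 reaches it, so n = 3.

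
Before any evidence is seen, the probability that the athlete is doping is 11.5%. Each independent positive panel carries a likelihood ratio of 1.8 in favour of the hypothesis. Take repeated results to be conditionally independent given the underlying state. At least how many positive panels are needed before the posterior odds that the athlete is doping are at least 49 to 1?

Prior odds = 0.115/0.885 = 23/177.
Likelihood ratio per positive panel = 1.8.
Target odds = 49.
Require 1.8ⁿ ≥ 49 ÷ (23/177) = 8673/23.
1.8¹⁰ ≈357.047 falls short of 8673/23 but 1.8¹¹ ≈642.684 reaches it, so n = 11.

11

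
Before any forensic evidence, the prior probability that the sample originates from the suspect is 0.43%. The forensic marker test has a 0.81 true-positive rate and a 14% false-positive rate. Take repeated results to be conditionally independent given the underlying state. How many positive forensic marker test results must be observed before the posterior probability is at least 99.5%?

Prior odds: 0.0043 ÷ 0.9957 = 43/9957.
Likelihood ratio of a positive result = 0.81/0.14 = 81/14.
Target odds: 0.995 ÷ 0.005 = 199.
Require (81/14)ⁿ ≥ 199 ÷ (43/9957) = 1981443/43.
(81/14)⁶ ≈37509.6 falls short of 1981443/43 but (81/14)⁷ ≈217020 reaches it, so n = 7.

7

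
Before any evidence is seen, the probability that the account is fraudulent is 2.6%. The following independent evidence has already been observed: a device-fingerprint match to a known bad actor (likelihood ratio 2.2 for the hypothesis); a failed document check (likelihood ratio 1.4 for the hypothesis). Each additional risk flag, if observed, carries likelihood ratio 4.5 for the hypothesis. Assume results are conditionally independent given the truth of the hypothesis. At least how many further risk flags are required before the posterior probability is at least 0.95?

Prior odds = 0.026/0.974 = 13/487.
Combined Bayes factor of the evidence already in hand = 2.2 × 1.4 = 3.08.
Odds after that evidence = (13/487) × 3.08 = 1001/12175.
Target odds = 0.95/0.05 = 19.
Need 4.5ⁿ ≥ 19 ÷ (1001/12175) = 231325/1001.
4.5³ = 91.125 falls short of 231325/1001 but 4.5⁴ = 410.0625 reaches it, so n = 4.

4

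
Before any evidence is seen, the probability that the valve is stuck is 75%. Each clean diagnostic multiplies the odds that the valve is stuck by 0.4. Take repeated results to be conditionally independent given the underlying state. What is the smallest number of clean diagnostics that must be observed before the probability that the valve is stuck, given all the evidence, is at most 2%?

6

Prior odds = 0.75/0.25 = 3.
Likelihood ratio per clean diagnostic = 0.4.
Target posterior odds = 0.02/0.98 = 1/49.
Need 3 × 0.4ⁿ ≤ 1/49, i.e. 0.4ⁿ ≤ 1/147.
0.4⁵ = 0.01024 is still above 1/147 but 0.4⁶ = 64/15625 is at or below it, so n = 6.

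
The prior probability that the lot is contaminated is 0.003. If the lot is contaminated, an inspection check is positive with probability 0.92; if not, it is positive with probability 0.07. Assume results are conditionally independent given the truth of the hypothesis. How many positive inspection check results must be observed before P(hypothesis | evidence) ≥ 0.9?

Prior odds: 0.003 ÷ 0.997 = 3/997.
Likelihood ratio of a positive = 0.92/0.07 = 92/7.
Target odds: 0.9 ÷ 0.1 = 9.
Need (3/997) × (92/7)ⁿ ≥ 9, i.e. (92/7)ⁿ ≥ 2991.
(92/7)³ = 778688/343 falls short of 2991 but (92/7)⁴ = 71639296/2401 reaches it, so n = 4.

4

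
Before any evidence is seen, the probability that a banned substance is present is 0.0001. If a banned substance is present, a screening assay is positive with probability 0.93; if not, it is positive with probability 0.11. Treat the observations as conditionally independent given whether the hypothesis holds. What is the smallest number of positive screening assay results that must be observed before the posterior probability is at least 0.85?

Prior odds = 0.0001/0.9999 = 1/9999.
Likelihood ratio of a positive = 0.93/0.11 = 93/11.
Target posterior odds = 0.85/0.15 = 17/3.
Require (93/11)ⁿ ≥ 17/3 ÷ (1/9999) = 56661.
(93/11)⁵ ≈43196.8 falls short of 56661 but (93/11)⁶ ≈365209 reaches it, so n = 6.

6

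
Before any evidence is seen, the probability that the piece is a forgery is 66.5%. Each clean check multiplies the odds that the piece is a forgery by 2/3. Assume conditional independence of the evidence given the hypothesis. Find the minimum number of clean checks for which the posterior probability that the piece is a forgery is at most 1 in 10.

8

Prior odds = 0.665/0.335 = 133/67.
Likelihood ratio per clean check = 2/3.
Target posterior odds = 0.1/0.9 = 1/9.
Require (2/3)ⁿ ≤ 1/9 ÷ (133/67) = 67/1197.
(2/3)⁷ = 128/2187 is still above 67/1197 but (2/3)⁸ = 256/6561 is at or below it, so n = 8.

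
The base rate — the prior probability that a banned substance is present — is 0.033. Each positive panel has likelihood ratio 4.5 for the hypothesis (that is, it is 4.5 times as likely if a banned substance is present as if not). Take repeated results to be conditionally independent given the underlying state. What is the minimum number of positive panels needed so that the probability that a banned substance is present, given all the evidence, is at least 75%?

Prior odds: 0.033 ÷ 0.967 = 33/967.
Likelihood ratio per positive panel = 4.5.
Target odds: 0.75 ÷ 0.25 = 3.
Require 4.5ⁿ ≥ 3 ÷ (33/967) = 967/11.
4.5² = 20.25 falls short of 967/11 but 4.5³ = 91.125 reaches it, so n = 3.

3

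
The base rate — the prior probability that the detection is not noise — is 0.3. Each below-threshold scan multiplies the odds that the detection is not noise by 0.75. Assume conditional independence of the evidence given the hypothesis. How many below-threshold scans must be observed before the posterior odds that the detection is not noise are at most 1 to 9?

5

Prior odds: 0.3 ÷ 0.7 = 3/7.
Likelihood ratio per below-threshold scan = 0.75.
Target odds = 1/9.
Require 0.75ⁿ ≤ 1/9 ÷ (3/7) = 7/27.
0.75⁴ = 0.31640625 is still above 7/27 but 0.75⁵ = 243/1024 is at or below it, so n = 5.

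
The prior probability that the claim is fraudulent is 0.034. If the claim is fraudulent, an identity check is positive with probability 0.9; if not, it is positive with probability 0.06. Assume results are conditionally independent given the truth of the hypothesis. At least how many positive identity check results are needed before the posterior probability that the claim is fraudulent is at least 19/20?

Prior odds = 0.034/0.966 = 17/483.
Likelihood ratio of a positive = 0.9/0.06 = 15.
Target posterior odds = 0.95/0.05 = 19.
Need (17/483) × 15ⁿ ≥ 19, i.e. 15ⁿ ≥ 9177/17.
15² = 225 falls short of 9177/17 but 15³ = 3375 reaches it, so n = 3.

3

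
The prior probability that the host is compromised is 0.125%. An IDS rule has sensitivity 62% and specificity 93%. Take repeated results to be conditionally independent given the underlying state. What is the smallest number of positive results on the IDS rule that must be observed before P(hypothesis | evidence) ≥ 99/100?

Prior odds: 0.00125 ÷ 0.99875 = 1/799.
False-positive rate = 1 − 0.93 = 0.07; likelihood ratio of a positive = 0.62/0.07 = 62/7.
Target odds: 0.99 ÷ 0.01 = 99.
Need (1/799) × (62/7)ⁿ ≥ 99, i.e. (62/7)ⁿ ≥ 79101.
(62/7)⁵ = 916132832/16807 falls short of 79101 but (62/7)⁶ ≈482794 reaches it, so n = 6.

6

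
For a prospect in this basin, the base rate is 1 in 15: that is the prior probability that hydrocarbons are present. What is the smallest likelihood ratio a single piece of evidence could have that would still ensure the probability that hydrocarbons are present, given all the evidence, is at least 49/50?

686

Prior odds = (1/15)/(14/15) = 1/14.
Target odds = 0.98/0.02 = 49.
Required Bayes factor = 49 ÷ (1/14) = 686.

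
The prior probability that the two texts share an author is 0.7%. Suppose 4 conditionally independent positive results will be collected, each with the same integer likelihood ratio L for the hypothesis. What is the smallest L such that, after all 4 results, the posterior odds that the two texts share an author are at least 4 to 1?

5

Prior odds = 0.007/0.993 = 7/993.
Target odds = 4.
Need L⁴ ≥ 4 ÷ (7/993) = 3972/7.
4⁴ = 256 < 3972/7 ≤ 625 = 5⁴, so L = 5.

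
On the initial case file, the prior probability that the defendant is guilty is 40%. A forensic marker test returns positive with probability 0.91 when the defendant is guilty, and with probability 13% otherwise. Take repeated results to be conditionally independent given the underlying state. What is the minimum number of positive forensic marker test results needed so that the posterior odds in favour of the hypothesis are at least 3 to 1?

1

Prior odds = 0.4/0.6 = 2/3.
Likelihood ratio of a positive result = 0.91/0.13 = 7.
Target odds = 3.
Need (2/3) × 7ⁿ ≥ 3, i.e. 7ⁿ ≥ 4.5.
7¹ = 7, which meets the required 4.5; so n = 1.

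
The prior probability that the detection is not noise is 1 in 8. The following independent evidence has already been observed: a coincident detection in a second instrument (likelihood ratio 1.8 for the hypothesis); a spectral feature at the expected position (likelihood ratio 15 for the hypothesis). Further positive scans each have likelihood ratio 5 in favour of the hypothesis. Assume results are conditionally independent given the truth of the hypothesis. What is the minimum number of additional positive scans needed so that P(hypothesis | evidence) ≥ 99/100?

Prior odds = 0.125/0.875 = 1/7.
Combined Bayes factor of the evidence already in hand = 1.8 × 15 = 27.
Odds after that evidence = (1/7) × 27 = 27/7.
Target odds = 0.99/0.01 = 99.
Need 5ⁿ ≥ 99 ÷ (27/7) = 77/3.
5² = 25 falls short of 77/3 but 5³ = 125 reaches it, so n = 3.

3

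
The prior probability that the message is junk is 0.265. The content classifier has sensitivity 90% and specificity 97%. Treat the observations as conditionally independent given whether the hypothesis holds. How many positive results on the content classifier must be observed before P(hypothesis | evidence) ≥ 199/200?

2

Prior odds: 0.265 ÷ 0.735 = 53/147.
False-positive rate = 1 − 0.97 = 0.03; likelihood ratio of a positive = 0.9/0.03 = 30.
Target posterior odds = 0.995/0.005 = 199.
Need (53/147) × 30ⁿ ≥ 199, i.e. 30ⁿ ≥ 29253/53.
30¹ = 30 falls short of 29253/53 but 30² = 900 reaches it, so n = 2.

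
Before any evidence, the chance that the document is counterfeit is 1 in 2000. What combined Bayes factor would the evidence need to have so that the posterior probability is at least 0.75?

5997

Prior odds = 0.0005/0.9995 = 1/1999.
Target odds = 0.75/0.25 = 3.
Required Bayes factor = 3 ÷ (1/1999) = 5997.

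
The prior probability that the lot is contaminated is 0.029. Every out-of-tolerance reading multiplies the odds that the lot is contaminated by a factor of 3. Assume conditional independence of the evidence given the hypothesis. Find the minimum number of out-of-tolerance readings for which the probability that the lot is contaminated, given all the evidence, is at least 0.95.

Prior odds = 0.029/0.971 = 29/971.
Likelihood ratio per out-of-tolerance reading = 3.
Target posterior odds = 0.95/0.05 = 19.
Require 3ⁿ ≥ 19 ÷ (29/971) = 18449/29.
3⁵ = 243 falls short of 18449/29 but 3⁶ = 729 reaches it, so n = 6.

6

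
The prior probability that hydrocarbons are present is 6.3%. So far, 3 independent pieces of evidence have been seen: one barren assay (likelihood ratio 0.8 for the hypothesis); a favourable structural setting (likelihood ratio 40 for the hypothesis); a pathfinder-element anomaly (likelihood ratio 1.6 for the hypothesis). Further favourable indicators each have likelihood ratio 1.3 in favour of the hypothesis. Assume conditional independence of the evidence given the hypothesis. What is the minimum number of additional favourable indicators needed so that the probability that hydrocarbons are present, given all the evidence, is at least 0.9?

4

Prior odds = 0.063/0.937 = 63/937.
Combined Bayes factor of the evidence already in hand = 0.8 × 40 × 1.6 = 51.2.
Odds after that evidence = (63/937) × 51.2 = 16128/4685.
Target odds = 0.9/0.1 = 9.
Need 1.3ⁿ ≥ 9 ÷ (16128/4685) = 4685/1792.
1.3³ = 2.197 falls short of 4685/1792 but 1.3⁴ = 2.8561 reaches it, so n = 4.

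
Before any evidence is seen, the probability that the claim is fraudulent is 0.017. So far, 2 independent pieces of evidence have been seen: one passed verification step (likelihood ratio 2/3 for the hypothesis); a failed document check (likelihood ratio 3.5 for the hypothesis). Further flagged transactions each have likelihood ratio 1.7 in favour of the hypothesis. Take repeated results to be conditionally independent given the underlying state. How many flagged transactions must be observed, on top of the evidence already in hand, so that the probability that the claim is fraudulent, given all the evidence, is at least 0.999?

Prior odds = 0.017/0.983 = 17/983.
Combined Bayes factor of the evidence already in hand = (2/3) × 3.5 = 7/3.
Odds after that evidence = (17/983) × 7/3 = 119/2949.
Target odds = 0.999/0.001 = 999.
Need 1.7ⁿ ≥ 999 ÷ (119/2949) = 2946051/119.
1.7¹⁹ ≈23907.2 falls short of 2946051/119 but 1.7²⁰ ≈40642.3 reaches it, so n = 20.

20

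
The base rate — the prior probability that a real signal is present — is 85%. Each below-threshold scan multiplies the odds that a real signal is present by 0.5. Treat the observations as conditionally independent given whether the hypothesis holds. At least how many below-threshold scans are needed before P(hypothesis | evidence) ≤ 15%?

6

Prior odds = 0.85/0.15 = 17/3.
Likelihood ratio per below-threshold scan = 0.5.
Target odds: 0.15 ÷ 0.85 = 3/17.
Require 0.5ⁿ ≤ 3/17 ÷ (17/3) = 9/289.
0.5⁵ = 0.03125 is still above 9/289 but 0.5⁶ = 0.015625 is at or below it, so n = 6.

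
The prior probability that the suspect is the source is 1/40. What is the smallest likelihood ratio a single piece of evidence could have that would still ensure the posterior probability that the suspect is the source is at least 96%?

Prior odds = 0.025/0.975 = 1/39.
Target odds = 0.96/0.04 = 24.
Required Bayes factor = 24 ÷ (1/39) = 936.

936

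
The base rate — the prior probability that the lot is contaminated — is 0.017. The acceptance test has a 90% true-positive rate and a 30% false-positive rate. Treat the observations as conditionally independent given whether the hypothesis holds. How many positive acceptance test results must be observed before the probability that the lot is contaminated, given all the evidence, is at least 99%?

Prior odds = 0.017/0.983 = 17/983.
Likelihood ratio of a positive result = 0.9/0.3 = 3.
Target odds: 0.99 ÷ 0.01 = 99.
Require 3ⁿ ≥ 99 ÷ (17/983) = 97317/17.
3⁷ = 2187 falls short of 97317/17 but 3⁸ = 6561 reaches it, so n = 8.

8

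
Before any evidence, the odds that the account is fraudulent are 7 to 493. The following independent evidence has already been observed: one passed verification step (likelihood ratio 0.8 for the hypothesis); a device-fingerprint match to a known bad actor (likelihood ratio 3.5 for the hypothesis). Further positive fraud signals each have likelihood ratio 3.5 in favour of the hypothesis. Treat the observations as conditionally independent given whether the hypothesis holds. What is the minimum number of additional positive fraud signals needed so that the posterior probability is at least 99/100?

Prior odds = 7/493.
Combined Bayes factor of the evidence already in hand = 0.8 × 3.5 = 2.8.
Odds after that evidence = (7/493) × 2.8 = 98/2465.
Target odds = 0.99/0.01 = 99.
Need 3.5ⁿ ≥ 99 ÷ (98/2465) = 244035/98.
3.5⁶ = 1838.265625 falls short of 244035/98 but 3.5⁷ = 823543/128 reaches it, so n = 7.

7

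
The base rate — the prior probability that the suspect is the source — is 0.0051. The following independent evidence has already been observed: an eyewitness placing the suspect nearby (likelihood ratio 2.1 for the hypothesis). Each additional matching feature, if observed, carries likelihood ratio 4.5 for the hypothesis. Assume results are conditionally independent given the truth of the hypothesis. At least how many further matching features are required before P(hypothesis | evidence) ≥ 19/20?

5

Prior odds = 0.0051/0.9949 = 51/9949.
Bayes factor of the evidence already in hand = 2.1.
Odds after that evidence = (51/9949) × 2.1 = 1071/99490.
Target odds = 0.95/0.05 = 19.
Need 4.5ⁿ ≥ 19 ÷ (1071/99490) = 1890310/1071.
4.5⁴ = 410.0625 falls short of 1890310/1071 but 4.5⁵ = 1845.28125 reaches it, so n = 5.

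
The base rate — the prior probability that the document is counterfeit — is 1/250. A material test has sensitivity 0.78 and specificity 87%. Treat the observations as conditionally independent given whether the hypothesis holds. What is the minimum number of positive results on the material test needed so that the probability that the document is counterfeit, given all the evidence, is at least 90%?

5

Prior odds: 0.004 ÷ 0.996 = 1/249.
False-positive rate = 1 − 0.87 = 0.13; likelihood ratio of a positive = 0.78/0.13 = 6.
Target posterior odds = 0.9/0.1 = 9.
Require 6ⁿ ≥ 9 ÷ (1/249) = 2241.
6⁴ = 1296 falls short of 2241 but 6⁵ = 7776 reaches it, so n = 5.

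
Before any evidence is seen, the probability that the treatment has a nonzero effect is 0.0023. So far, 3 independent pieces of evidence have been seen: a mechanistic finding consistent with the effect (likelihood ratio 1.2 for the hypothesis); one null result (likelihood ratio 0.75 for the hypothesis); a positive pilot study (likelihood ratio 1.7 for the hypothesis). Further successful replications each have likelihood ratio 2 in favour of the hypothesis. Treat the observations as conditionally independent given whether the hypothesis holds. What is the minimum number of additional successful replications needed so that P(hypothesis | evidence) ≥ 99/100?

15

Prior odds = 0.0023/0.9977 = 23/9977.
Combined Bayes factor of the evidence already in hand = 1.2 × 0.75 × 1.7 = 1.53.
Odds after that evidence = (23/9977) × 1.53 = 3519/997700.
Target odds = 0.99/0.01 = 99.
Need 2ⁿ ≥ 99 ÷ (3519/997700) = 10974700/391.
2¹⁴ = 16384 falls short of 10974700/391 but 2¹⁵ = 32768 reaches it, so n = 15.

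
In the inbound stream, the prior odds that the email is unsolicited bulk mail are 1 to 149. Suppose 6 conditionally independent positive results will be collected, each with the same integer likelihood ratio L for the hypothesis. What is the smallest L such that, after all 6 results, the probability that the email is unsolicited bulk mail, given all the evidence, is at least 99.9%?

8

Prior odds = 1/149.
Target odds = 0.999/0.001 = 999.
Need L⁶ ≥ 999 ÷ (1/149) = 148851.
7⁶ = 117649 < 148851 ≤ 262144 = 8⁶, so L = 8.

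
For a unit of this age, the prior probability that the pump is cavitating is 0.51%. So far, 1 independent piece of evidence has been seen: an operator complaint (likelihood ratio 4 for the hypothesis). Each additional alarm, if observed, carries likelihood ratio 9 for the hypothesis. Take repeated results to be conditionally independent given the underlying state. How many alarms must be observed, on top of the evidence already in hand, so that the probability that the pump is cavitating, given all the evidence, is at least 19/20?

4

Prior odds = 0.0051/0.9949 = 51/9949.
Bayes factor of the evidence already in hand = 4.
Odds after that evidence = (51/9949) × 4 = 204/9949.
Target odds = 0.95/0.05 = 19.
Need 9ⁿ ≥ 19 ÷ (204/9949) = 189031/204.
9³ = 729 falls short of 189031/204 but 9⁴ = 6561 reaches it, so n = 4.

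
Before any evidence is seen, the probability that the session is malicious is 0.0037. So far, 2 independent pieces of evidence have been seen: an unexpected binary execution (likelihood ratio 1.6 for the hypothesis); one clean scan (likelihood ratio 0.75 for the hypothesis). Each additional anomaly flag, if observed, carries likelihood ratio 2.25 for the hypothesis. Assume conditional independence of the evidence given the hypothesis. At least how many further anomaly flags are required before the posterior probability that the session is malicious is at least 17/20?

9

Prior odds = 0.0037/0.9963 = 37/9963.
Combined Bayes factor of the evidence already in hand = 1.6 × 0.75 = 1.2.
Odds after that evidence = (37/9963) × 1.2 = 74/16605.
Target odds = 0.85/0.15 = 17/3.
Need 2.25ⁿ ≥ 17/3 ÷ (74/16605) = 94095/74.
2.25⁸ = 43046721/65536 falls short of 94095/74 but 2.25⁹ = 387420489/262144 reaches it, so n = 9.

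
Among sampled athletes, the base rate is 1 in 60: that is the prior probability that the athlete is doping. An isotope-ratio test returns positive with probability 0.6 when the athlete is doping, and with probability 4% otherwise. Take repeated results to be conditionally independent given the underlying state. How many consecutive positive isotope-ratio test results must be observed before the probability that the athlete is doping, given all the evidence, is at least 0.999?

5

Prior odds: (1/60) ÷ (59/60) = 1/59.
Likelihood ratio of a positive result = 0.6/0.04 = 15.
Target odds: 0.999 ÷ 0.001 = 999.
Require 15ⁿ ≥ 999 ÷ (1/59) = 58941.
15⁴ = 50625 falls short of 58941 but 15⁵ = 759375 reaches it, so n = 5.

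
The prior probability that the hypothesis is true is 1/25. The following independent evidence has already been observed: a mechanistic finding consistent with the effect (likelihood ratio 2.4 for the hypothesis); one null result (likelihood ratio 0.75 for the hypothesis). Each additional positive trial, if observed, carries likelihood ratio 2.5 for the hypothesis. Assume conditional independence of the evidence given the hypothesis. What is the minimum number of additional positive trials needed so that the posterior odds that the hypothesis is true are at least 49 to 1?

Prior odds = 0.04/0.96 = 1/24.
Combined Bayes factor of the evidence already in hand = 2.4 × 0.75 = 1.8.
Odds after that evidence = (1/24) × 1.8 = 0.075.
Target odds = 49.
Need 2.5ⁿ ≥ 49 ÷ 0.075 = 1960/3.
2.5⁷ = 610.3515625 falls short of 1960/3 but 2.5⁸ = 390625/256 reaches it, so n = 8.

8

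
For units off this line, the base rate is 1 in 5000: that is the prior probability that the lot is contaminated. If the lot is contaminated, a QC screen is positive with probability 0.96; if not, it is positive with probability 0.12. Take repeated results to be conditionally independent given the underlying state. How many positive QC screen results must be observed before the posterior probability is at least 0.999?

Prior odds: 0.0002 ÷ 0.9998 = 1/4999.
Likelihood ratio of a positive = 0.96/0.12 = 8.
Target posterior odds = 0.999/0.001 = 999.
Require 8ⁿ ≥ 999 ÷ (1/4999) = 4994001.
8⁷ = 2097152 falls short of 4994001 but 8⁸ = 16777216 reaches it, so n = 8.

8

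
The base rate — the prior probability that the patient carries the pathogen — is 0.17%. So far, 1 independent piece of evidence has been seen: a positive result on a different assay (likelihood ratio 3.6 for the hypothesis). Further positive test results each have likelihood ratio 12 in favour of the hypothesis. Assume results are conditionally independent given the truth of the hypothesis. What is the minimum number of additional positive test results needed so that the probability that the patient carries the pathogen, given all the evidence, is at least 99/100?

Prior odds = 0.0017/0.9983 = 17/9983.
Bayes factor of the evidence already in hand = 3.6.
Odds after that evidence = (17/9983) × 3.6 = 306/49915.
Target odds = 0.99/0.01 = 99.
Need 12ⁿ ≥ 99 ÷ (306/49915) = 549065/34.
12³ = 1728 falls short of 549065/34 but 12⁴ = 20736 reaches it, so n = 4.

4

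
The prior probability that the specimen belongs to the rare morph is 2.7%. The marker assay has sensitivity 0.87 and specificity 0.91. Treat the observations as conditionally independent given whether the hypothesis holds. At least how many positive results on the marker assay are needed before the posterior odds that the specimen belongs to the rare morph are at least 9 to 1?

Prior odds: 0.027 ÷ 0.973 = 27/973.
False-positive rate = 1 − 0.91 = 0.09; likelihood ratio of a positive = 0.87/0.09 = 29/3.
Target odds = 9.
Need (27/973) × (29/3)ⁿ ≥ 9, i.e. (29/3)ⁿ ≥ 973/3.
(29/3)² = 841/9 falls short of 973/3 but (29/3)³ = 24389/27 reaches it, so n = 3.

3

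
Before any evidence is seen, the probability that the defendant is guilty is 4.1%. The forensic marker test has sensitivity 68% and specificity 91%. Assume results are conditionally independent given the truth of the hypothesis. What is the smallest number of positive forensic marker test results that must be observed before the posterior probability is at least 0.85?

3

Prior odds = 0.041/0.959 = 41/959.
False-positive rate = 1 − 0.91 = 0.09; likelihood ratio of a positive = 0.68/0.09 = 68/9.
Target posterior odds = 0.85/0.15 = 17/3.
Require (68/9)ⁿ ≥ 17/3 ÷ (41/959) = 16303/123.
(68/9)² = 4624/81 falls short of 16303/123 but (68/9)³ = 314432/729 reaches it, so n = 3.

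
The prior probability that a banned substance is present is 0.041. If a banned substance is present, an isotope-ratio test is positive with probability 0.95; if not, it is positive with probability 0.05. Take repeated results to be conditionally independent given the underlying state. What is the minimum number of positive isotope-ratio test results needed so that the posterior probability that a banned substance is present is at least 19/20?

Prior odds: 0.041 ÷ 0.959 = 41/959.
Likelihood ratio of a positive = 0.95/0.05 = 19.
Target odds: 0.95 ÷ 0.05 = 19.
Require 19ⁿ ≥ 19 ÷ (41/959) = 18221/41.
19² = 361 falls short of 18221/41 but 19³ = 6859 reaches it, so n = 3.

3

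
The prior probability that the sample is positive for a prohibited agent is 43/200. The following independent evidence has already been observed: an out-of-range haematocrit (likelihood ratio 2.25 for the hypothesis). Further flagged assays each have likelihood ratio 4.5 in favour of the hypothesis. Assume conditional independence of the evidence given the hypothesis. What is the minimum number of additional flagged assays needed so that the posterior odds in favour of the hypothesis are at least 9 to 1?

Prior odds = 0.215/0.785 = 43/157.
Bayes factor of the evidence already in hand = 2.25.
Odds after that evidence = (43/157) × 2.25 = 387/628.
Target odds = 9.
Need 4.5ⁿ ≥ 9 ÷ (387/628) = 628/43.
4.5¹ = 4.5 falls short of 628/43 but 4.5² = 20.25 reaches it, so n = 2.

2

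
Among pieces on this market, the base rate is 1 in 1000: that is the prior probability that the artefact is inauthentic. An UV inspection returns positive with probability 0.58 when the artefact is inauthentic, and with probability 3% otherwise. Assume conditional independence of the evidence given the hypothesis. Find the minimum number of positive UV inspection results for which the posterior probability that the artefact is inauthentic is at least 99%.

Prior odds = 0.001/0.999 = 1/999.
Likelihood ratio of a positive result = 0.58/0.03 = 58/3.
Target posterior odds = 0.99/0.01 = 99.
Require (58/3)ⁿ ≥ 99 ÷ (1/999) = 98901.
(58/3)³ = 195112/27 falls short of 98901 but (58/3)⁴ = 11316496/81 reaches it, so n = 4.

4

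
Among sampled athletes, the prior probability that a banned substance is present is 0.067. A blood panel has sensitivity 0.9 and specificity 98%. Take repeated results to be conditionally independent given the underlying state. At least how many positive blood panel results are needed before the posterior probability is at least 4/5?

2

Prior odds: 0.067 ÷ 0.933 = 67/933.
False-positive rate = 1 − 0.98 = 0.02; likelihood ratio of a positive = 0.9/0.02 = 45.
Target posterior odds = 0.8/0.2 = 4.
Require 45ⁿ ≥ 4 ÷ (67/933) = 3732/67.
45¹ = 45 falls short of 3732/67 but 45² = 2025 reaches it, so n = 2.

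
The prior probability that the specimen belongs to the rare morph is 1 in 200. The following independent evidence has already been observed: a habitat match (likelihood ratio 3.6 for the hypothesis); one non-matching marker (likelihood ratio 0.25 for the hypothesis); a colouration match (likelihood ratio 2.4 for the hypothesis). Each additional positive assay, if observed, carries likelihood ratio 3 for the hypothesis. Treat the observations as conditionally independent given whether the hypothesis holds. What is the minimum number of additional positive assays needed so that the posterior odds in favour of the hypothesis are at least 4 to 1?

6

Prior odds = 0.005/0.995 = 1/199.
Combined Bayes factor of the evidence already in hand = 3.6 × 0.25 × 2.4 = 2.16.
Odds after that evidence = (1/199) × 2.16 = 54/4975.
Target odds = 4.
Need 3ⁿ ≥ 4 ÷ (54/4975) = 9950/27.
3⁵ = 243 falls short of 9950/27 but 3⁶ = 729 reaches it, so n = 6.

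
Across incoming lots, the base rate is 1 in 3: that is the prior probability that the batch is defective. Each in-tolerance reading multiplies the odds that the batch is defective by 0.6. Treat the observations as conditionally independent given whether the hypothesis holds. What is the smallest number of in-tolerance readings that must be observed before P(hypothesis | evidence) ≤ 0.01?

Prior odds = (1/3)/(2/3) = 0.5.
Likelihood ratio per in-tolerance reading = 0.6.
Target odds: 0.01 ÷ 0.99 = 1/99.
Require 0.6ⁿ ≤ 1/99 ÷ 0.5 = 2/99.
0.6⁷ = 2187/78125 is still above 2/99 but 0.6⁸ = 6561/390625 is at or below it, so n = 8.

8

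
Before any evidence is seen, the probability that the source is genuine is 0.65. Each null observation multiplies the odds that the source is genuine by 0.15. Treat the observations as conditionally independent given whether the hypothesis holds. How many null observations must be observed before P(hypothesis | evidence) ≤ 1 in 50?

3

Prior odds = 0.65/0.35 = 13/7.
Likelihood ratio per null observation = 0.15.
Target posterior odds = 0.02/0.98 = 1/49.
Require 0.15ⁿ ≤ 1/49 ÷ (13/7) = 1/91.
0.15² = 0.0225 is still above 1/91 but 0.15³ = 0.003375 is at or below it, so n = 3.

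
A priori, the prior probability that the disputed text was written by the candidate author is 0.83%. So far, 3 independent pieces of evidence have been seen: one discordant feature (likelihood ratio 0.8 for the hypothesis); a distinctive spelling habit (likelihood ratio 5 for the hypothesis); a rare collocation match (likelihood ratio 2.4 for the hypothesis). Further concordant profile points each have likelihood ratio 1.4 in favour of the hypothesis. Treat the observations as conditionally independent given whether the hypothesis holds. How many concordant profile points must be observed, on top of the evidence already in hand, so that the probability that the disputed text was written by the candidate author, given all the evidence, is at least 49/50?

Prior odds = 0.0083/0.9917 = 83/9917.
Combined Bayes factor of the evidence already in hand = 0.8 × 5 × 2.4 = 9.6.
Odds after that evidence = (83/9917) × 9.6 = 3984/49585.
Target odds = 0.98/0.02 = 49.
Need 1.4ⁿ ≥ 49 ÷ (3984/49585) = 2429665/3984.
1.4¹⁹ ≈597.63 falls short of 2429665/3984 but 1.4²⁰ ≈836.683 reaches it, so n = 20.

20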